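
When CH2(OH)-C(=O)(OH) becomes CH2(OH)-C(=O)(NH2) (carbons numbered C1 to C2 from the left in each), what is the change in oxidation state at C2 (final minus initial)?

0

Before: C2 has 1 bond to C, 3 bonds to O → oxidation state +3.
After: C2 has 1 bond to C, 2 bonds to O, 1 bond to N → oxidation state +3.
Δ = +3 − (+3) = 0, so no net redox change at C2.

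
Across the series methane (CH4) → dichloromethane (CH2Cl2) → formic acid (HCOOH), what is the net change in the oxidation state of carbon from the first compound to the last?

Carbon oxidation states along the series — methane: -4, dichloromethane: 0, formic acid: +2.
Net change = +2 − (-4) = +6.

+6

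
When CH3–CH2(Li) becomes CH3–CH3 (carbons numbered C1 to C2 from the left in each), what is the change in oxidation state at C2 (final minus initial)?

Before: C2 has 1 bond to C, 2 bonds to H, 1 bond to Li → oxidation state -3.
After: C2 has 1 bond to C, 3 bonds to H → oxidation state -3.
Δ = -3 − (-3) = 0, so no net redox change at C2.

0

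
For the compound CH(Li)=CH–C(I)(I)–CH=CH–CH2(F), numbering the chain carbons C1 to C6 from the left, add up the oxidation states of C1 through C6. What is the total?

Tallying each carbon's bonds:
C1: 2C, 1H, 1Li → 0 − 1 − 1 = -2
C2: 3C, 1H → 0 − 1 = -1
C3: 2C, 2I → 0 + 2 = +2
C4: 3C, 1H → 0 − 1 = -1
C5: 3C, 1H → 0 − 1 = -1
C6: 1C, 2H, 1F → 0 − 2 + 1 = -1
Sum = -2 − 1 + 2 − 1 − 1 − 1 = -4.

-4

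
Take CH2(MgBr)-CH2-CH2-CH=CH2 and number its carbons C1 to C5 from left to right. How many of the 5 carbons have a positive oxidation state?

Tallying each carbon's bonds:
C1: 1C, 2H, 1Mg → 0 − 2 − 1 = -3
C2: 2C, 2H → 0 − 2 = -2
C3: 2C, 2H → 0 − 2 = -2
C4: 3C, 1H → 0 − 1 = -1
C5: 2C, 2H → 0 − 2 = -2
0 carbons meet the condition.

0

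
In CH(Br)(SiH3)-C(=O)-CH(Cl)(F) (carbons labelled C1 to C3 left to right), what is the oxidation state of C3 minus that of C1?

+2

C3: 1C, 1H, 1F, 1Cl → 0 − 1 + 1 + 1 = +1
C1: 1C, 1H, 1Br, 1Si → 0 − 1 + 1 − 1 = -1
Difference: +1 − (-1) = +2.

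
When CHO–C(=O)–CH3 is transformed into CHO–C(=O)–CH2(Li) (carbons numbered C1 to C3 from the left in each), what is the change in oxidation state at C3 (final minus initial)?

Before: C3 has 1 bond to C, 3 bonds to H → oxidation state -3.
After: C3 has 1 bond to C, 2 bonds to H, 1 bond to Li → oxidation state -3.
Δ = -3 − (-3) = 0, so no net redox change at C3.

0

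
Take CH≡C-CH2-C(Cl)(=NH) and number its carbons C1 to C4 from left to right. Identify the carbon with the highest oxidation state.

C4

Bonds to more-electronegative neighbours contribute +1 each, bonds to H or metals contribute −1 each, and C–C bonds contribute 0. Tallying each carbon:
C1: 3C, 1H → 0 − 1 = -1
C2: 4C → 0 = 0
C3: 2C, 2H → 0 − 2 = -2
C4: 1C, 2N, 1Cl → 0 + 2 + 1 = +3
The most oxidised carbon is C4 at +3.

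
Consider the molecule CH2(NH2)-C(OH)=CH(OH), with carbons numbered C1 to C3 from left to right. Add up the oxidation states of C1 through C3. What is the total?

0

Assign +1 per bond to O/N/halogen, −1 per bond to H or an electropositive element, and 0 per bond to carbon. Tallying each carbon:
C1: 1C, 2H, 1N → 0 − 2 + 1 = -1
C2: 3C, 1O → 0 + 1 = +1
C3: 2C, 1H, 1O → 0 − 1 + 1 = 0
Sum = -1 + 1 + 0 = 0.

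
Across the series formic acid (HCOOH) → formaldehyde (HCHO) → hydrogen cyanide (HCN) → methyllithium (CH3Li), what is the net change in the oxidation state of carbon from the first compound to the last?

-6

Carbon oxidation states along the series — formic acid: +2, formaldehyde: 0, hydrogen cyanide: +2, methyllithium: -4.
Net change = -4 − (+2) = -6.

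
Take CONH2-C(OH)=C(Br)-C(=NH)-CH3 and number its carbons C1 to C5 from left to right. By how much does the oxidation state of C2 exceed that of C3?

C2: 3C, 1O → 0 + 1 = +1
C3: 3C, 1Br → 0 + 1 = +1
Difference: +1 − (+1) = 0.

0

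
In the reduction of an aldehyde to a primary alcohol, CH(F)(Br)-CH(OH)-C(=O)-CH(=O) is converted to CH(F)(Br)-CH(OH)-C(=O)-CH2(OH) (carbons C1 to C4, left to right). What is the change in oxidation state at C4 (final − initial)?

Before: C4 has 1 bond to C, 1 bond to H, 2 bonds to O → oxidation state +1.
After: C4 has 1 bond to C, 2 bonds to H, 1 bond to O → oxidation state -1.
Δ = -1 − (+1) = -2, so this is a reduction at C4.

-2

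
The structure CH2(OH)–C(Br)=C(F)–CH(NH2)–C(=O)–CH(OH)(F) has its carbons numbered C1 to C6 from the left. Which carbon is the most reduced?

Assign +1 per bond to O/N/halogen, −1 per bond to H or an electropositive element, and 0 per bond to carbon. Tallying each carbon:
C1: 1C, 2H, 1O → 0 − 2 + 1 = -1
C2: 3C, 1Br → 0 + 1 = +1
C3: 3C, 1F → 0 + 1 = +1
C4: 2C, 1H, 1N → 0 − 1 + 1 = 0
C5: 2C, 2O → 0 + 2 = +2
C6: 1C, 1H, 1O, 1F → 0 − 1 + 1 + 1 = +1
The most reduced carbon is C1 at -1.

C1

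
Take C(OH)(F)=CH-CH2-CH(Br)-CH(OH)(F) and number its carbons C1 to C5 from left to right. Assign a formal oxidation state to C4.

0

C4 has one bond to C (0), one bond to C (0), one bond to H (-1), one bond to Br (+1).
Oxidation state = 0 + 0 − 1 + 1 = 0.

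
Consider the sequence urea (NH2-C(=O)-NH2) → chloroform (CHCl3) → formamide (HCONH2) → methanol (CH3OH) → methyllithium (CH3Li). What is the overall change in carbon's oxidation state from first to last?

Carbon oxidation states along the series — urea: +4, chloroform: +2, formamide: +2, methanol: -2, methyllithium: -4.
Net change = -4 − (+4) = -8.

-8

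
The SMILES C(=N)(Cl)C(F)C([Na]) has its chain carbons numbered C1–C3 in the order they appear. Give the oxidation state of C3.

Count +1 for every bond to an atom more electronegative than carbon and −1 for every bond to one less electronegative; C–C bonds are 0.
C3 has one bond to C (0), one bond to Na (-1), one bond to H (-1), one bond to H (-1).
Oxidation state = 0 − 1 − 1 − 1 = -3.

-3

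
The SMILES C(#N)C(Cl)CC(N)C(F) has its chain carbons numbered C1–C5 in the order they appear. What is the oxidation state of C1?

Each bond to a more electronegative atom (O, N, halogen) counts +1, each bond to a less electronegative atom (H, metal, B, Si) counts −1, and each C–C bond counts 0.
C1 has one bond to C (0), a triple bond to N (3×+1 = +3).
Oxidation state = 0 + 3 = +3.

+3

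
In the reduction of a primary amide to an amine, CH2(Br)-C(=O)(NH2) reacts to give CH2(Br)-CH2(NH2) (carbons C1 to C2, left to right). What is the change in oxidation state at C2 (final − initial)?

Before: C2 has 1 bond to C, 2 bonds to O, 1 bond to N → oxidation state +3.
After: C2 has 1 bond to C, 2 bonds to H, 1 bond to N → oxidation state -1.
Δ = -1 − (+3) = -4, so this is a reduction at C2.

-4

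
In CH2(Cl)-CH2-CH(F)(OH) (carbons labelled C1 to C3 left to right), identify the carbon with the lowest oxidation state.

Tallying each carbon's bonds:
C1: 1C, 2H, 1Cl → 0 − 2 + 1 = -1
C2: 2C, 2H → 0 − 2 = -2
C3: 1C, 1H, 1O, 1F → 0 − 1 + 1 + 1 = +1
The most reduced carbon is C2 at -2.

C2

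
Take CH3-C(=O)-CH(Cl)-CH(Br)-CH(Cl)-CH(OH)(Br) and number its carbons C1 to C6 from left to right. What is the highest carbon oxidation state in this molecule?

Tallying each carbon's bonds:
C1: 1C, 3H → 0 − 3 = -3
C2: 2C, 2O → 0 + 2 = +2
C3: 2C, 1H, 1Cl → 0 − 1 + 1 = 0
C4: 2C, 1H, 1Br → 0 − 1 + 1 = 0
C5: 2C, 1H, 1Cl → 0 − 1 + 1 = 0
C6: 1C, 1H, 1O, 1Br → 0 − 1 + 1 + 1 = +1
The highest value is +2.

+2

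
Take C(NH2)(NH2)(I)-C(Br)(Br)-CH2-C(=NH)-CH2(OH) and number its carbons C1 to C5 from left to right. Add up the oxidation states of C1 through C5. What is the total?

+4

Assign +1 per bond to O/N/halogen, −1 per bond to H or an electropositive element, and 0 per bond to carbon. Tallying each carbon:
C1: 1C, 2N, 1I → 0 + 2 + 1 = +3
C2: 2C, 2Br → 0 + 2 = +2
C3: 2C, 2H → 0 − 2 = -2
C4: 2C, 2N → 0 + 2 = +2
C5: 1C, 2H, 1O → 0 − 2 + 1 = -1
Sum = +3 + 2 − 2 + 2 − 1 = +4.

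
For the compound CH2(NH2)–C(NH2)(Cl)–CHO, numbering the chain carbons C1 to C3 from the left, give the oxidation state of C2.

Bonds to more-electronegative neighbours contribute +1 each, bonds to H or metals contribute −1 each, and C–C bonds contribute 0.
C2 has one bond to C (0), one bond to C (0), one bond to N (+1), one bond to Cl (+1).
Oxidation state = 0 + 0 + 1 + 1 = +2.

+2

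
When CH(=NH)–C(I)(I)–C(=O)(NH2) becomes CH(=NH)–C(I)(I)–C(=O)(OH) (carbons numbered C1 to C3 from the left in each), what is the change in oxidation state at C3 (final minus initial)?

0

Before: C3 has 1 bond to C, 2 bonds to O, 1 bond to N → oxidation state +3.
After: C3 has 1 bond to C, 3 bonds to O → oxidation state +3.
Δ = +3 − (+3) = 0, so no net redox change at C3.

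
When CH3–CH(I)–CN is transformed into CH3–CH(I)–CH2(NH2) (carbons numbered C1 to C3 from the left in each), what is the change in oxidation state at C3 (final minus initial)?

Before: C3 has 1 bond to C, 3 bonds to N → oxidation state +3.
After: C3 has 1 bond to C, 2 bonds to H, 1 bond to N → oxidation state -1.
Δ = -1 − (+3) = -4, so this is a reduction at C3.

-4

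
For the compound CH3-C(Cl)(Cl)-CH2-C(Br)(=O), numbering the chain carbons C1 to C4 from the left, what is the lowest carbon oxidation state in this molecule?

-3

Tallying each carbon's bonds:
C1: 1C, 3H → 0 − 3 = -3
C2: 2C, 2Cl → 0 + 2 = +2
C3: 2C, 2H → 0 − 2 = -2
C4: 1C, 2O, 1Br → 0 + 2 + 1 = +3
The lowest value is -3.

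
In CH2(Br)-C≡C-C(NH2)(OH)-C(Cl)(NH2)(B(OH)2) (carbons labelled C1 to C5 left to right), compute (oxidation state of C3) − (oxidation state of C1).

+1

C3: 4C → 0 = 0
C1: 1C, 2H, 1Br → 0 − 2 + 1 = -1
Difference: 0 − (-1) = +1.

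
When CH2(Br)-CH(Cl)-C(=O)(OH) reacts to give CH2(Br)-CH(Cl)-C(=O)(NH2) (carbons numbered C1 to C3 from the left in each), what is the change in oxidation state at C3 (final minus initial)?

Before: C3 has 1 bond to C, 3 bonds to O → oxidation state +3.
After: C3 has 1 bond to C, 2 bonds to O, 1 bond to N → oxidation state +3.
Δ = +3 − (+3) = 0, so no net redox change at C3.

0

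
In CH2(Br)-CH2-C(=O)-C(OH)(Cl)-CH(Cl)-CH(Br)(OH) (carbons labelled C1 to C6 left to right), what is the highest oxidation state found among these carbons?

+2

Tallying each carbon's bonds:
C1: 1C, 2H, 1Br → 0 − 2 + 1 = -1
C2: 2C, 2H → 0 − 2 = -2
C3: 2C, 2O → 0 + 2 = +2
C4: 2C, 1O, 1Cl → 0 + 1 + 1 = +2
C5: 2C, 1H, 1Cl → 0 − 1 + 1 = 0
C6: 1C, 1H, 1O, 1Br → 0 − 1 + 1 + 1 = +1
The highest value is +2.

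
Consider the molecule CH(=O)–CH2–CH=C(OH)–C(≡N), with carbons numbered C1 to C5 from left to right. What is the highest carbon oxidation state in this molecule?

Count +1 for every bond to an atom more electronegative than carbon and −1 for every bond to one less electronegative; C–C bonds are 0. Tallying each carbon:
C1: 1C, 1H, 2O → 0 − 1 + 2 = +1
C2: 2C, 2H → 0 − 2 = -2
C3: 3C, 1H → 0 − 1 = -1
C4: 3C, 1O → 0 + 1 = +1
C5: 1C, 3N → 0 + 3 = +3
The highest value is +3.

+3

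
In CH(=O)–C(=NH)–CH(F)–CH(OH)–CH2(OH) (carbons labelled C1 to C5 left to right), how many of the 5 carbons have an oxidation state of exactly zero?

Count +1 for every bond to an atom more electronegative than carbon and −1 for every bond to one less electronegative; C–C bonds are 0. Tallying each carbon:
C1: 1C, 1H, 2O → 0 − 1 + 2 = +1
C2: 2C, 2N → 0 + 2 = +2
C3: 2C, 1H, 1F → 0 − 1 + 1 = 0
C4: 2C, 1H, 1O → 0 − 1 + 1 = 0
C5: 1C, 2H, 1O → 0 − 2 + 1 = -1
2 carbons (C3, C4) meet the condition.

2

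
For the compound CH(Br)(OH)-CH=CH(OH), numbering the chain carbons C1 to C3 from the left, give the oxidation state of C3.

0

C3 has a double bond to C (2×0 = 0), one bond to H (-1), one bond to O (+1).
Oxidation state = 0 − 1 + 1 = 0.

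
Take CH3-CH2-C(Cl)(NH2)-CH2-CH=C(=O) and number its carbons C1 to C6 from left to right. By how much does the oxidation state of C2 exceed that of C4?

C2: 2C, 2H → 0 − 2 = -2
C4: 2C, 2H → 0 − 2 = -2
Difference: -2 − (-2) = 0.

0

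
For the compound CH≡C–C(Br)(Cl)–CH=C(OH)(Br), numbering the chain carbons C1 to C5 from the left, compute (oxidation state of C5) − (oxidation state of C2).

C5: 2C, 1O, 1Br → 0 + 1 + 1 = +2
C2: 4C → 0 = 0
Difference: +2 − (0) = +2.

+2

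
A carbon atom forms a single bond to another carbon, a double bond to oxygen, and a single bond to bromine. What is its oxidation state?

The carbon has one bond to C (0), a double bond to O (2×+1 = +2), one bond to Br (+1).
Oxidation state = 0 + 2 + 1 = +3.

+3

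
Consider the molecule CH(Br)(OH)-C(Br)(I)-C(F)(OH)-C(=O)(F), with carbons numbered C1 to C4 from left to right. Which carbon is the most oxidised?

C4

Tallying each carbon's bonds:
C1: 1C, 1H, 1O, 1Br → 0 − 1 + 1 + 1 = +1
C2: 2C, 1Br, 1I → 0 + 1 + 1 = +2
C3: 2C, 1O, 1F → 0 + 1 + 1 = +2
C4: 1C, 2O, 1F → 0 + 2 + 1 = +3
The most oxidised carbon is C4 at +3.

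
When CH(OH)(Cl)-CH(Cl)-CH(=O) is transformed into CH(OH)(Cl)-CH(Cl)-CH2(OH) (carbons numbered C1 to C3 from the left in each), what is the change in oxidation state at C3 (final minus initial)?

-2

Before: C3 has 1 bond to C, 1 bond to H, 2 bonds to O → oxidation state +1.
After: C3 has 1 bond to C, 2 bonds to H, 1 bond to O → oxidation state -1.
Δ = -1 − (+1) = -2, so this is a reduction at C3.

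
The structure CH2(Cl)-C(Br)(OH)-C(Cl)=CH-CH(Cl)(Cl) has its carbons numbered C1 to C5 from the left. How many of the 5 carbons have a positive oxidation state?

3

Tallying each carbon's bonds:
C1: 1C, 2H, 1Cl → 0 − 2 + 1 = -1
C2: 2C, 1O, 1Br → 0 + 1 + 1 = +2
C3: 3C, 1Cl → 0 + 1 = +1
C4: 3C, 1H → 0 − 1 = -1
C5: 1C, 1H, 2Cl → 0 − 1 + 2 = +1
3 carbons (C2, C3, C5) meet the condition.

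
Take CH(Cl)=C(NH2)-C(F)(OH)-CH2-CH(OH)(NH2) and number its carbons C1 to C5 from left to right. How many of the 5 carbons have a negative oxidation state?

Each bond to a more electronegative atom (O, N, halogen) counts +1, each bond to a less electronegative atom (H, metal, B, Si) counts −1, and each C–C bond counts 0. Tallying each carbon:
C1: 2C, 1H, 1Cl → 0 − 1 + 1 = 0
C2: 3C, 1N → 0 + 1 = +1
C3: 2C, 1O, 1F → 0 + 1 + 1 = +2
C4: 2C, 2H → 0 − 2 = -2
C5: 1C, 1H, 1O, 1N → 0 − 1 + 1 + 1 = +1
1 carbon (C4) meets the condition.

1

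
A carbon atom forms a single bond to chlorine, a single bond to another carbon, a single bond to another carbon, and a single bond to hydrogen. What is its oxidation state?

0

The carbon has one bond to C (0), one bond to C (0), one bond to H (-1), one bond to Cl (+1).
Oxidation state = 0 + 0 − 1 + 1 = 0.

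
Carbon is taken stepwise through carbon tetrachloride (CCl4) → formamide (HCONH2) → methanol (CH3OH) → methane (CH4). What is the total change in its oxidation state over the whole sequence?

-8

Carbon oxidation states along the series — carbon tetrachloride: +4, formamide: +2, methanol: -2, methane: -4.
Net change = -4 − (+4) = -8.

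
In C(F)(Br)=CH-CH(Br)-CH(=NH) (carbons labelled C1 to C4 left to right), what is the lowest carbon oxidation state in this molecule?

Tallying each carbon's bonds:
C1: 2C, 1F, 1Br → 0 + 1 + 1 = +2
C2: 3C, 1H → 0 − 1 = -1
C3: 2C, 1H, 1Br → 0 − 1 + 1 = 0
C4: 1C, 1H, 2N → 0 − 1 + 2 = +1
The lowest value is -1.

-1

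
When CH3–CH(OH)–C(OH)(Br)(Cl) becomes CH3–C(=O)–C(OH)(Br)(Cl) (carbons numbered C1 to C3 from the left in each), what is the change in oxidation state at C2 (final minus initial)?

+2

Before: C2 has 2 bonds to C, 1 bond to H, 1 bond to O → oxidation state 0.
After: C2 has 2 bonds to C, 2 bonds to O → oxidation state +2.
Δ = +2 − (0) = +2, so this is an oxidation at C2.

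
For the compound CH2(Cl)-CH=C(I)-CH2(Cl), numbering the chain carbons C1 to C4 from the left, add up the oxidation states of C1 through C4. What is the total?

-2

Assign +1 per bond to O/N/halogen, −1 per bond to H or an electropositive element, and 0 per bond to carbon. Tallying each carbon:
C1: 1C, 2H, 1Cl → 0 − 2 + 1 = -1
C2: 3C, 1H → 0 − 1 = -1
C3: 3C, 1I → 0 + 1 = +1
C4: 1C, 2H, 1Cl → 0 − 2 + 1 = -1
Sum = -1 − 1 + 1 − 1 = -2.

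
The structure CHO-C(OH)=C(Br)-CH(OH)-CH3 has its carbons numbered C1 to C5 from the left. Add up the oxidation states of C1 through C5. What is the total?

Tallying each carbon's bonds:
C1: 1C, 1H, 2O → 0 − 1 + 2 = +1
C2: 3C, 1O → 0 + 1 = +1
C3: 3C, 1Br → 0 + 1 = +1
C4: 2C, 1H, 1O → 0 − 1 + 1 = 0
C5: 1C, 3H → 0 − 3 = -3
Sum = +1 + 1 + 1 + 0 − 3 = 0.

0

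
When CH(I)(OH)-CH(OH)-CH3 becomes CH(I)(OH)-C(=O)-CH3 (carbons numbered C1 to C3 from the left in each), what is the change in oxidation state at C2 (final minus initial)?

Before: C2 has 2 bonds to C, 1 bond to H, 1 bond to O → oxidation state 0.
After: C2 has 2 bonds to C, 2 bonds to O → oxidation state +2.
Δ = +2 − (0) = +2, so this is an oxidation at C2.

+2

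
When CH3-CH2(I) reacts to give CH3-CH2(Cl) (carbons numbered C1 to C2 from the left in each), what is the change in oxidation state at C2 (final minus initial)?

Before: C2 has 1 bond to C, 2 bonds to H, 1 bond to I → oxidation state -1.
After: C2 has 1 bond to C, 2 bonds to H, 1 bond to Cl → oxidation state -1.
Δ = -1 − (-1) = 0, so no net redox change at C2.

0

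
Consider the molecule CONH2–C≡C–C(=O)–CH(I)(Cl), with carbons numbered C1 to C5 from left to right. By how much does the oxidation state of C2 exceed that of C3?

C2: 4C → 0 = 0
C3: 4C → 0 = 0
Difference: 0 − (0) = 0.

0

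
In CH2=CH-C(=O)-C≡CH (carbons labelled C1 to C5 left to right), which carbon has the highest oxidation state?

Tallying each carbon's bonds:
C1: 2C, 2H → 0 − 2 = -2
C2: 3C, 1H → 0 − 1 = -1
C3: 2C, 2O → 0 + 2 = +2
C4: 4C → 0 = 0
C5: 3C, 1H → 0 − 1 = -1
The most oxidised carbon is C3 at +2.

C3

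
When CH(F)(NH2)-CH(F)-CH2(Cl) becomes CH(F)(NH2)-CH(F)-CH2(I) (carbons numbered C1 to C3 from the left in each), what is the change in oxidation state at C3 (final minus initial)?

0

Before: C3 has 1 bond to C, 2 bonds to H, 1 bond to Cl → oxidation state -1.
After: C3 has 1 bond to C, 2 bonds to H, 1 bond to I → oxidation state -1.
Δ = -1 − (-1) = 0, so no net redox change at C3.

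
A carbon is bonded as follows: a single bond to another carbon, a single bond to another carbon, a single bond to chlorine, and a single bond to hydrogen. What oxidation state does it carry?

The carbon has one bond to C (0), one bond to C (0), one bond to Cl (+1), one bond to H (-1).
Oxidation state = 0 + 0 + 1 − 1 = 0.

0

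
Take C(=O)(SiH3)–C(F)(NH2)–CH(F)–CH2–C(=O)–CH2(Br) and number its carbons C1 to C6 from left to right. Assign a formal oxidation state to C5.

+2

C5 has one bond to C (0), one bond to C (0), a double bond to O (2×+1 = +2).
Oxidation state = 0 + 0 + 2 = +2.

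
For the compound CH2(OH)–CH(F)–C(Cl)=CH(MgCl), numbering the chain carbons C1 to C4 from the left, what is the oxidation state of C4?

-2

Bonds to more-electronegative neighbours contribute +1 each, bonds to H or metals contribute −1 each, and C–C bonds contribute 0.
C4 has a double bond to C (2×0 = 0), one bond to Mg (-1), one bond to H (-1).
Oxidation state = 0 − 1 − 1 = -2.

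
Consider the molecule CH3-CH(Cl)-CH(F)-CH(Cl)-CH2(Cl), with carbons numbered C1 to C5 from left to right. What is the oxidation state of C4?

0

C4 has one bond to C (0), one bond to C (0), one bond to H (-1), one bond to Cl (+1).
Oxidation state = 0 + 0 − 1 + 1 = 0.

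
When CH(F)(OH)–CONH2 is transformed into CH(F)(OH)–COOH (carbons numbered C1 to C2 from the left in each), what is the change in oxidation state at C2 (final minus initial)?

0

Before: C2 has 1 bond to C, 2 bonds to O, 1 bond to N → oxidation state +3.
After: C2 has 1 bond to C, 3 bonds to O → oxidation state +3.
Δ = +3 − (+3) = 0, so no net redox change at C2.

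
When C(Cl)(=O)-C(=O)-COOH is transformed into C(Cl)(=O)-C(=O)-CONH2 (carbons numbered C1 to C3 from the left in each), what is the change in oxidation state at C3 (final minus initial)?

Before: C3 has 1 bond to C, 3 bonds to O → oxidation state +3.
After: C3 has 1 bond to C, 2 bonds to O, 1 bond to N → oxidation state +3.
Δ = +3 − (+3) = 0, so no net redox change at C3.

0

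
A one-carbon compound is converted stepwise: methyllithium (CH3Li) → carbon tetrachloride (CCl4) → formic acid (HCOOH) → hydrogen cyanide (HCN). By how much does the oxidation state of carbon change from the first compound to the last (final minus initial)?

Carbon oxidation states along the series — methyllithium: -4, carbon tetrachloride: +4, formic acid: +2, hydrogen cyanide: +2.
Net change = +2 − (-4) = +6.

+6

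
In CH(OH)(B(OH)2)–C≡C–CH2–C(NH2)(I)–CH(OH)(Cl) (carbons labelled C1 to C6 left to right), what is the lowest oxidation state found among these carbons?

-2

Tallying each carbon's bonds:
C1: 1C, 1H, 1O, 1B → 0 − 1 + 1 − 1 = -1
C2: 4C → 0 = 0
C3: 4C → 0 = 0
C4: 2C, 2H → 0 − 2 = -2
C5: 2C, 1N, 1I → 0 + 1 + 1 = +2
C6: 1C, 1H, 1O, 1Cl → 0 − 1 + 1 + 1 = +1
The lowest value is -2.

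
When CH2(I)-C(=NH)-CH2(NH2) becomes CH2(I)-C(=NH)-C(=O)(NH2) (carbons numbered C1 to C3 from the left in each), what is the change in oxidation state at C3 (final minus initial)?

Before: C3 has 1 bond to C, 2 bonds to H, 1 bond to N → oxidation state -1.
After: C3 has 1 bond to C, 2 bonds to O, 1 bond to N → oxidation state +3.
Δ = +3 − (-1) = +4, so this is an oxidation at C3.

+4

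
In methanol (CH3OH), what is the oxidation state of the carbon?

Count +1 for every bond to an atom more electronegative than carbon and −1 for every bond to one less electronegative; C–C bonds are 0.
The carbon has one bond to H (-1), one bond to H (-1), one bond to H (-1), one bond to O (+1).
Oxidation state = -1 − 1 − 1 + 1 = -2.

-2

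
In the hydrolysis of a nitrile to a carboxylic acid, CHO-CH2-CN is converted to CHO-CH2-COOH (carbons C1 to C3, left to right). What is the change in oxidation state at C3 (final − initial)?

Before: C3 has 1 bond to C, 3 bonds to N → oxidation state +3.
After: C3 has 1 bond to C, 3 bonds to O → oxidation state +3.
Δ = +3 − (+3) = 0, so no net redox change at C3.

0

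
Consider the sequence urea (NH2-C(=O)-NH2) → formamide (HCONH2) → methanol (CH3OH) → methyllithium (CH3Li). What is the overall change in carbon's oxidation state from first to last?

-8

Carbon oxidation states along the series — urea: +4, formamide: +2, methanol: -2, methyllithium: -4.
Net change = -4 − (+4) = -8.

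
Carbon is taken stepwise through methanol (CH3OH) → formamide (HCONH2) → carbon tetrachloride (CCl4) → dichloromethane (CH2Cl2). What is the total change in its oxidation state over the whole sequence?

Carbon oxidation states along the series — methanol: -2, formamide: +2, carbon tetrachloride: +4, dichloromethane: 0.
Net change = 0 − (-2) = +2.

+2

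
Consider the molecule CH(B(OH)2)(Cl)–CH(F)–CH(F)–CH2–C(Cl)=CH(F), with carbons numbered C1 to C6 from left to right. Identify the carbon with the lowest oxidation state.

Assign +1 per bond to O/N/halogen, −1 per bond to H or an electropositive element, and 0 per bond to carbon. Tallying each carbon:
C1: 1C, 1H, 1Cl, 1B → 0 − 1 + 1 − 1 = -1
C2: 2C, 1H, 1F → 0 − 1 + 1 = 0
C3: 2C, 1H, 1F → 0 − 1 + 1 = 0
C4: 2C, 2H → 0 − 2 = -2
C5: 3C, 1Cl → 0 + 1 = +1
C6: 2C, 1H, 1F → 0 − 1 + 1 = 0
The most reduced carbon is C4 at -2.

C4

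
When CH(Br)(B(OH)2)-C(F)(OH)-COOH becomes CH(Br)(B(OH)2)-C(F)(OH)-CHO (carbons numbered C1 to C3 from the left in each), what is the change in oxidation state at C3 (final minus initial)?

Before: C3 has 1 bond to C, 3 bonds to O → oxidation state +3.
After: C3 has 1 bond to C, 1 bond to H, 2 bonds to O → oxidation state +1.
Δ = +1 − (+3) = -2, so this is a reduction at C3.

-2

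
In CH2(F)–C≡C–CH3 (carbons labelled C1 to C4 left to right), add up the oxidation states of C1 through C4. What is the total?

-4

Assign +1 per bond to O/N/halogen, −1 per bond to H or an electropositive element, and 0 per bond to carbon. Tallying each carbon:
C1: 1C, 2H, 1F → 0 − 2 + 1 = -1
C2: 4C → 0 = 0
C3: 4C → 0 = 0
C4: 1C, 3H → 0 − 3 = -3
Sum = -1 + 0 + 0 − 3 = -4.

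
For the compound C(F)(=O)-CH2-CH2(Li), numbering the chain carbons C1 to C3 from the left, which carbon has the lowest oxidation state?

C3

Count +1 for every bond to an atom more electronegative than carbon and −1 for every bond to one less electronegative; C–C bonds are 0. Tallying each carbon:
C1: 1C, 2O, 1F → 0 + 2 + 1 = +3
C2: 2C, 2H → 0 − 2 = -2
C3: 1C, 2H, 1Li → 0 − 2 − 1 = -3
The most reduced carbon is C3 at -3.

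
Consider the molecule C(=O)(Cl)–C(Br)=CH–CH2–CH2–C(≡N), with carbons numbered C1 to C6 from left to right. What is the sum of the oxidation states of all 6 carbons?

Bonds to more-electronegative neighbours contribute +1 each, bonds to H or metals contribute −1 each, and C–C bonds contribute 0. Tallying each carbon:
C1: 1C, 2O, 1Cl → 0 + 2 + 1 = +3
C2: 3C, 1Br → 0 + 1 = +1
C3: 3C, 1H → 0 − 1 = -1
C4: 2C, 2H → 0 − 2 = -2
C5: 2C, 2H → 0 − 2 = -2
C6: 1C, 3N → 0 + 3 = +3
Sum = +3 + 1 − 1 − 2 − 2 + 3 = +2.

+2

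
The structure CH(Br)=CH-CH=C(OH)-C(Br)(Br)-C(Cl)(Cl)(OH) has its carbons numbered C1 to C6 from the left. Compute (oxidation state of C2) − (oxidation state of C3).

C2: 3C, 1H → 0 − 1 = -1
C3: 3C, 1H → 0 − 1 = -1
Difference: -1 − (-1) = 0.

0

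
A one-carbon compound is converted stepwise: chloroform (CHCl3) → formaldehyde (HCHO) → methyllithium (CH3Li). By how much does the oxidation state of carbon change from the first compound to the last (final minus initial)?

Carbon oxidation states along the series — chloroform: +2, formaldehyde: 0, methyllithium: -4.
Net change = -4 − (+2) = -6.

-6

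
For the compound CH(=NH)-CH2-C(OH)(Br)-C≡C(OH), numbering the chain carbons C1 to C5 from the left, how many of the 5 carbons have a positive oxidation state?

Assign +1 per bond to O/N/halogen, −1 per bond to H or an electropositive element, and 0 per bond to carbon. Tallying each carbon:
C1: 1C, 1H, 2N → 0 − 1 + 2 = +1
C2: 2C, 2H → 0 − 2 = -2
C3: 2C, 1O, 1Br → 0 + 1 + 1 = +2
C4: 4C → 0 = 0
C5: 3C, 1O → 0 + 1 = +1
3 carbons (C1, C3, C5) meet the condition.

3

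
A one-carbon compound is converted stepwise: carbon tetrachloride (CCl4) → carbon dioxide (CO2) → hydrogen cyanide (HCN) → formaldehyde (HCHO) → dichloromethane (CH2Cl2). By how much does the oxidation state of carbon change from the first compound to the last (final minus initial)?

Carbon oxidation states along the series — carbon tetrachloride: +4, carbon dioxide: +4, hydrogen cyanide: +2, formaldehyde: 0, dichloromethane: 0.
Net change = 0 − (+4) = -4.

-4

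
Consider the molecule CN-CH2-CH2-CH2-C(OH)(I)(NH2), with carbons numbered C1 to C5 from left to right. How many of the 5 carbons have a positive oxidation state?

Tallying each carbon's bonds:
C1: 1C, 3N → 0 + 3 = +3
C2: 2C, 2H → 0 − 2 = -2
C3: 2C, 2H → 0 − 2 = -2
C4: 2C, 2H → 0 − 2 = -2
C5: 1C, 1O, 1N, 1I → 0 + 1 + 1 + 1 = +3
2 carbons (C1, C5) meet the condition.

2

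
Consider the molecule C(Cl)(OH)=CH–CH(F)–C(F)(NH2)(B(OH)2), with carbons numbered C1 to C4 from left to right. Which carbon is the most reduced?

Tallying each carbon's bonds:
C1: 2C, 1O, 1Cl → 0 + 1 + 1 = +2
C2: 3C, 1H → 0 − 1 = -1
C3: 2C, 1H, 1F → 0 − 1 + 1 = 0
C4: 1C, 1N, 1F, 1B → 0 + 1 + 1 − 1 = +1
The most reduced carbon is C2 at -1.

C2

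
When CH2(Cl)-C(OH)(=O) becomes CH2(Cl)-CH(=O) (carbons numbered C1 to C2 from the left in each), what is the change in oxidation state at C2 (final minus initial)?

-2

Before: C2 has 1 bond to C, 3 bonds to O → oxidation state +3.
After: C2 has 1 bond to C, 1 bond to H, 2 bonds to O → oxidation state +1.
Δ = +1 − (+3) = -2, so this is a reduction at C2.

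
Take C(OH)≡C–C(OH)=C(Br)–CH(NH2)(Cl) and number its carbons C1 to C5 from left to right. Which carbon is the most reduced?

C2

Each bond to a more electronegative atom (O, N, halogen) counts +1, each bond to a less electronegative atom (H, metal, B, Si) counts −1, and each C–C bond counts 0. Tallying each carbon:
C1: 3C, 1O → 0 + 1 = +1
C2: 4C → 0 = 0
C3: 3C, 1O → 0 + 1 = +1
C4: 3C, 1Br → 0 + 1 = +1
C5: 1C, 1H, 1N, 1Cl → 0 − 1 + 1 + 1 = +1
The most reduced carbon is C2 at 0.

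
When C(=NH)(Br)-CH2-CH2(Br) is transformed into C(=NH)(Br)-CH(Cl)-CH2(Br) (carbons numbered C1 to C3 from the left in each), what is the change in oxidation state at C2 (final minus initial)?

+2

Before: C2 has 2 bonds to C, 2 bonds to H → oxidation state -2.
After: C2 has 2 bonds to C, 1 bond to H, 1 bond to Cl → oxidation state 0.
Δ = 0 − (-2) = +2, so this is an oxidation at C2.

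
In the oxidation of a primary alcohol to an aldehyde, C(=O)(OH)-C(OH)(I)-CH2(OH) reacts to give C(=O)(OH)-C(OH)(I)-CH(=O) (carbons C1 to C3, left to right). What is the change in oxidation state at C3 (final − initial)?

Before: C3 has 1 bond to C, 2 bonds to H, 1 bond to O → oxidation state -1.
After: C3 has 1 bond to C, 1 bond to H, 2 bonds to O → oxidation state +1.
Δ = +1 − (-1) = +2, so this is an oxidation at C3.

+2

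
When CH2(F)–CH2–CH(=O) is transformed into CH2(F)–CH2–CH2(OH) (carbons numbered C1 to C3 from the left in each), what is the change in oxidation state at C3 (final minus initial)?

Before: C3 has 1 bond to C, 1 bond to H, 2 bonds to O → oxidation state +1.
After: C3 has 1 bond to C, 2 bonds to H, 1 bond to O → oxidation state -1.
Δ = -1 − (+1) = -2, so this is a reduction at C3.

-2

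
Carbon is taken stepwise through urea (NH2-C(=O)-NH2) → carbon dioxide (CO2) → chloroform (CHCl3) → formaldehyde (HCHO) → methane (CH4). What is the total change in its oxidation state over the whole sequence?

-8

Carbon oxidation states along the series — urea: +4, carbon dioxide: +4, chloroform: +2, formaldehyde: 0, methane: -4.
Net change = -4 − (+4) = -8.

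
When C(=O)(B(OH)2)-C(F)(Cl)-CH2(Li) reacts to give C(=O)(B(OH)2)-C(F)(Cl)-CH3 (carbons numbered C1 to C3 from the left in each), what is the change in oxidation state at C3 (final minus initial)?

Before: C3 has 1 bond to C, 2 bonds to H, 1 bond to Li → oxidation state -3.
After: C3 has 1 bond to C, 3 bonds to H → oxidation state -3.
Δ = -3 − (-3) = 0, so no net redox change at C3.

0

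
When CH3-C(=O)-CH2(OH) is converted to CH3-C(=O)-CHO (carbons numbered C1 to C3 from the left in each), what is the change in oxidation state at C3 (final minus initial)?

+2

Before: C3 has 1 bond to C, 2 bonds to H, 1 bond to O → oxidation state -1.
After: C3 has 1 bond to C, 1 bond to H, 2 bonds to O → oxidation state +1.
Δ = +1 − (-1) = +2, so this is an oxidation at C3.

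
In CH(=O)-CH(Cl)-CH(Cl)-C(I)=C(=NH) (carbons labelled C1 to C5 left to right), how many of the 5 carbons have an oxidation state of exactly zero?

2

Count +1 for every bond to an atom more electronegative than carbon and −1 for every bond to one less electronegative; C–C bonds are 0. Tallying each carbon:
C1: 1C, 1H, 2O → 0 − 1 + 2 = +1
C2: 2C, 1H, 1Cl → 0 − 1 + 1 = 0
C3: 2C, 1H, 1Cl → 0 − 1 + 1 = 0
C4: 3C, 1I → 0 + 1 = +1
C5: 2C, 2N → 0 + 2 = +2
2 carbons (C2, C3) meet the condition.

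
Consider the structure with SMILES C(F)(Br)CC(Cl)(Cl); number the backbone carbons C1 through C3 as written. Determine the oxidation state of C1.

+1

Bonds to more-electronegative neighbours contribute +1 each, bonds to H or metals contribute −1 each, and C–C bonds contribute 0.
C1 has one bond to C (0), one bond to F (+1), one bond to H (-1), one bond to Br (+1).
Oxidation state = 0 + 1 − 1 + 1 = +1.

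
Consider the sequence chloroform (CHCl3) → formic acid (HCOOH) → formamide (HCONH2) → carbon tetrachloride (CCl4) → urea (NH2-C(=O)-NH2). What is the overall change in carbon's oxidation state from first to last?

+2

Carbon oxidation states along the series — chloroform: +2, formic acid: +2, formamide: +2, carbon tetrachloride: +4, urea: +4.
Net change = +4 − (+2) = +2.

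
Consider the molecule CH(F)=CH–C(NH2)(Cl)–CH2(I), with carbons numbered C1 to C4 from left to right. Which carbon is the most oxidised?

Count +1 for every bond to an atom more electronegative than carbon and −1 for every bond to one less electronegative; C–C bonds are 0. Tallying each carbon:
C1: 2C, 1H, 1F → 0 − 1 + 1 = 0
C2: 3C, 1H → 0 − 1 = -1
C3: 2C, 1N, 1Cl → 0 + 1 + 1 = +2
C4: 1C, 2H, 1I → 0 − 2 + 1 = -1
The most oxidised carbon is C3 at +2.

C3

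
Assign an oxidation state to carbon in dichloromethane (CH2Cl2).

0

Assign +1 per bond to O/N/halogen, −1 per bond to H or an electropositive element, and 0 per bond to carbon.
The carbon has one bond to H (-1), one bond to H (-1), one bond to Cl (+1), one bond to Cl (+1).
Oxidation state = -1 − 1 + 1 + 1 = 0.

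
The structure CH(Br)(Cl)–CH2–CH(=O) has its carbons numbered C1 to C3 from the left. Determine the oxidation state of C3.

+1

Each bond to a more electronegative atom (O, N, halogen) counts +1, each bond to a less electronegative atom (H, metal, B, Si) counts −1, and each C–C bond counts 0.
C3 has one bond to C (0), one bond to H (-1), a double bond to O (2×+1 = +2).
Oxidation state = 0 − 1 + 2 = +1.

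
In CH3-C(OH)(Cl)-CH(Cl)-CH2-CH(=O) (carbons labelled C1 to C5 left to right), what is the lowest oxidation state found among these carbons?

Bonds to more-electronegative neighbours contribute +1 each, bonds to H or metals contribute −1 each, and C–C bonds contribute 0. Tallying each carbon:
C1: 1C, 3H → 0 − 3 = -3
C2: 2C, 1O, 1Cl → 0 + 1 + 1 = +2
C3: 2C, 1H, 1Cl → 0 − 1 + 1 = 0
C4: 2C, 2H → 0 − 2 = -2
C5: 1C, 1H, 2O → 0 − 1 + 2 = +1
The lowest value is -3.

-3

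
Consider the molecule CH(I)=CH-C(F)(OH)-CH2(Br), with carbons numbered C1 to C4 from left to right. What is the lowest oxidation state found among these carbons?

Bonds to more-electronegative neighbours contribute +1 each, bonds to H or metals contribute −1 each, and C–C bonds contribute 0. Tallying each carbon:
C1: 2C, 1H, 1I → 0 − 1 + 1 = 0
C2: 3C, 1H → 0 − 1 = -1
C3: 2C, 1O, 1F → 0 + 1 + 1 = +2
C4: 1C, 2H, 1Br → 0 − 2 + 1 = -1
The lowest value is -1.

-1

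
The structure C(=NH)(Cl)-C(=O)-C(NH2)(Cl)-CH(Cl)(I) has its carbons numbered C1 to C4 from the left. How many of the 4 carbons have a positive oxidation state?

4

Assign +1 per bond to O/N/halogen, −1 per bond to H or an electropositive element, and 0 per bond to carbon. Tallying each carbon:
C1: 1C, 2N, 1Cl → 0 + 2 + 1 = +3
C2: 2C, 2O → 0 + 2 = +2
C3: 2C, 1N, 1Cl → 0 + 1 + 1 = +2
C4: 1C, 1H, 1Cl, 1I → 0 − 1 + 1 + 1 = +1
4 carbons (C1, C2, C3, C4) meet the condition.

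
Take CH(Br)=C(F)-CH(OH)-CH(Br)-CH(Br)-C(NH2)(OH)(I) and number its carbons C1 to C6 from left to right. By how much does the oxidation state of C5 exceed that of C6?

C5: 2C, 1H, 1Br → 0 − 1 + 1 = 0
C6: 1C, 1O, 1N, 1I → 0 + 1 + 1 + 1 = +3
Difference: 0 − (+3) = -3.

-3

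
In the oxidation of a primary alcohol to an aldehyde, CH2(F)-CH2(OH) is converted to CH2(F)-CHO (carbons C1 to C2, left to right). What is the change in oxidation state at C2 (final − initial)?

+2

Before: C2 has 1 bond to C, 2 bonds to H, 1 bond to O → oxidation state -1.
After: C2 has 1 bond to C, 1 bond to H, 2 bonds to O → oxidation state +1.
Δ = +1 − (-1) = +2, so this is an oxidation at C2.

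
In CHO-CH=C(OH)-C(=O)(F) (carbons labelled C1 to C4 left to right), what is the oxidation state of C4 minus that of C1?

C4: 1C, 2O, 1F → 0 + 2 + 1 = +3
C1: 1C, 1H, 2O → 0 − 1 + 2 = +1
Difference: +3 − (+1) = +2.

+2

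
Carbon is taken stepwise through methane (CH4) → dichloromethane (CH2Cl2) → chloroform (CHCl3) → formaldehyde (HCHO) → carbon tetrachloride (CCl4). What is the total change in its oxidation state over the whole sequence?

Carbon oxidation states along the series — methane: -4, dichloromethane: 0, chloroform: +2, formaldehyde: 0, carbon tetrachloride: +4.
Net change = +4 − (-4) = +8.

+8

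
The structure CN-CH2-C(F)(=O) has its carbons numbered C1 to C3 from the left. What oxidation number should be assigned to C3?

+3

Each bond to a more electronegative atom (O, N, halogen) counts +1, each bond to a less electronegative atom (H, metal, B, Si) counts −1, and each C–C bond counts 0.
C3 has one bond to C (0), one bond to F (+1), a double bond to O (2×+1 = +2).
Oxidation state = 0 + 1 + 2 = +3.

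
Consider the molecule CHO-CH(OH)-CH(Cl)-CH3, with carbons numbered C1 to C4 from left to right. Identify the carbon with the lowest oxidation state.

C4

Tallying each carbon's bonds:
C1: 1C, 1H, 2O → 0 − 1 + 2 = +1
C2: 2C, 1H, 1O → 0 − 1 + 1 = 0
C3: 2C, 1H, 1Cl → 0 − 1 + 1 = 0
C4: 1C, 3H → 0 − 3 = -3
The most reduced carbon is C4 at -3.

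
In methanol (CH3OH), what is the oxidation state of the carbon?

-2

Count +1 for every bond to an atom more electronegative than carbon and −1 for every bond to one less electronegative; C–C bonds are 0.
The carbon has one bond to H (-1), one bond to H (-1), one bond to H (-1), one bond to O (+1).
Oxidation state = -1 − 1 − 1 + 1 = -2.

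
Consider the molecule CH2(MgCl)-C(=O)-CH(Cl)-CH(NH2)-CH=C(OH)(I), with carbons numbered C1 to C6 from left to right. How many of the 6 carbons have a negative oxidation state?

Tallying each carbon's bonds:
C1: 1C, 2H, 1Mg → 0 − 2 − 1 = -3
C2: 2C, 2O → 0 + 2 = +2
C3: 2C, 1H, 1Cl → 0 − 1 + 1 = 0
C4: 2C, 1H, 1N → 0 − 1 + 1 = 0
C5: 3C, 1H → 0 − 1 = -1
C6: 2C, 1O, 1I → 0 + 1 + 1 = +2
2 carbons (C1, C5) meet the condition.

2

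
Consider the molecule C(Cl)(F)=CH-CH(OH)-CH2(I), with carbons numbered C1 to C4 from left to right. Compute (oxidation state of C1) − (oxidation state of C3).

C1: 2C, 1F, 1Cl → 0 + 1 + 1 = +2
C3: 2C, 1H, 1O → 0 − 1 + 1 = 0
Difference: +2 − (0) = +2.

+2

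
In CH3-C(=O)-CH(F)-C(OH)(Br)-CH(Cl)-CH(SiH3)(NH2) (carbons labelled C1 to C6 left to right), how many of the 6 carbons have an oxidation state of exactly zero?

Tallying each carbon's bonds:
C1: 1C, 3H → 0 − 3 = -3
C2: 2C, 2O → 0 + 2 = +2
C3: 2C, 1H, 1F → 0 − 1 + 1 = 0
C4: 2C, 1O, 1Br → 0 + 1 + 1 = +2
C5: 2C, 1H, 1Cl → 0 − 1 + 1 = 0
C6: 1C, 1H, 1N, 1Si → 0 − 1 + 1 − 1 = -1
2 carbons (C3, C5) meet the condition.

2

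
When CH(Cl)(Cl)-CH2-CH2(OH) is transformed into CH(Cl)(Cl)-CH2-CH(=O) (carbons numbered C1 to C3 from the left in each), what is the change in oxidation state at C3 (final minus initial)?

Before: C3 has 1 bond to C, 2 bonds to H, 1 bond to O → oxidation state -1.
After: C3 has 1 bond to C, 1 bond to H, 2 bonds to O → oxidation state +1.
Δ = +1 − (-1) = +2, so this is an oxidation at C3.

+2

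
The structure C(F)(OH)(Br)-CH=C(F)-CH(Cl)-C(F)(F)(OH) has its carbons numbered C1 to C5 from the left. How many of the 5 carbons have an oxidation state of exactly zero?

Each bond to a more electronegative atom (O, N, halogen) counts +1, each bond to a less electronegative atom (H, metal, B, Si) counts −1, and each C–C bond counts 0. Tallying each carbon:
C1: 1C, 1O, 1F, 1Br → 0 + 1 + 1 + 1 = +3
C2: 3C, 1H → 0 − 1 = -1
C3: 3C, 1F → 0 + 1 = +1
C4: 2C, 1H, 1Cl → 0 − 1 + 1 = 0
C5: 1C, 1O, 2F → 0 + 1 + 2 = +3
1 carbon (C4) meets the condition.

1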